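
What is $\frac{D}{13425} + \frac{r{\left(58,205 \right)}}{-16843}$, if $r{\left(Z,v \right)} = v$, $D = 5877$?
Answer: $\frac{32078062}{75372425} \approx 0.42559$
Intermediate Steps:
$\frac{D}{13425} + \frac{r{\left(58,205 \right)}}{-16843} = \frac{5877}{13425} + \frac{205}{-16843} = 5877 \cdot \frac{1}{13425} + 205 \left(- \frac{1}{16843}\right) = \frac{1959}{4475} - \frac{205}{16843} = \frac{32078062}{75372425}$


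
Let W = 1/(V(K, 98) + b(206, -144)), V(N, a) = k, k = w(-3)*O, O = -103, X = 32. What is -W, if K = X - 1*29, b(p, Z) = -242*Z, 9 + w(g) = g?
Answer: -1/36084 ≈ -2.7713e-5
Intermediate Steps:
w(g) = -9 + g
k = 1236 (k = (-9 - 3)*(-103) = -12*(-103) = 1236)
K = 3 (K = 32 - 1*29 = 32 - 29 = 3)
V(N, a) = 1236
W = 1/36084 (W = 1/(1236 - 242*(-144)) = 1/(1236 + 34848) = 1/36084 ≈ 2.7713e-5)
-W = -1*1/36084 = -1/36084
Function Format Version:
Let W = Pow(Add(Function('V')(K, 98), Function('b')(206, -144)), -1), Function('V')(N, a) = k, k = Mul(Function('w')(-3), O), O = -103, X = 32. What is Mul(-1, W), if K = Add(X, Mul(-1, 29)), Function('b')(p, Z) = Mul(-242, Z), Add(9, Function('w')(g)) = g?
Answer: Rational(-1, 36084) ≈ -2.7713e-5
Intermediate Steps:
Function('w')(g) = Add(-9, g)
k = 1236 (k = Mul(Add(-9, -3), -103) = Mul(-12, -103) = 1236)
K = 3 (K = Add(32, Mul(-1, 29)) = Add(32, -29) = 3)
Function('V')(N, a) = 1236
W = Rational(1, 36084) (W = Pow(Add(1236, Mul(-242, -144)), -1) = Pow(Add(1236, 34848), -1) = Pow(36084, -1) = Rational(1, 36084) ≈ 2.7713e-5)
Mul(-1, W) = Mul(-1, Rational(1, 36084)) = Rational(-1, 36084)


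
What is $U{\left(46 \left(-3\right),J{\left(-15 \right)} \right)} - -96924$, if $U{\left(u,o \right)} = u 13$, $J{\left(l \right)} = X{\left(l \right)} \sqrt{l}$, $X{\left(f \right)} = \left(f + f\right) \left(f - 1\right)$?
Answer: $95130$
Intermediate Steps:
$X{\left(f \right)} = 2 f \left(-1 + f\right)$
$J{\left(l \right)} = 2 l^{\frac{3}{2}} \left(-1 + l\right)$ ($J{\left(l \right)} = 2 l \left(-1 + l\right) \sqrt{l} = 2 l^{\frac{3}{2}} \left(-1 + l\right)$)
$U{\left(u,o \right)} = 13 u$
$U{\left(46 \left(-3\right),J{\left(-15 \right)} \right)} - -96924 = 13 \cdot 46 \left(-3\right) - -96924 = 13 \left(-138\right) + 96924 = -1794 + 96924 = 95130$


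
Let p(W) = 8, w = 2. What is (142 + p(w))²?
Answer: 22500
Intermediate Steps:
(142 + p(w))² = (142 + 8)² = 150² = 22500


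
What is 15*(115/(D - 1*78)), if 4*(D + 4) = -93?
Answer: -6900/421 ≈ -16.390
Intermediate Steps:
D = -109/4 (D = -4 + (¼)*(-93) = -4 - 93/4 = -109/4 ≈ -27.250)
15*(115/(D - 1*78)) = 15*(115/(-109/4 - 1*78)) = 15*(115/(-109/4 - 78)) = 15*(115/(-421/4)) = 15*(115*(-4/421)) = 15*(-460/421) = -6900/421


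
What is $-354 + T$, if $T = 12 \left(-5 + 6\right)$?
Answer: $-342$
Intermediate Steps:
$T = 12$ ($T = 12 \cdot 1 = 12$)
$-354 + T = -354 + 12 = -342$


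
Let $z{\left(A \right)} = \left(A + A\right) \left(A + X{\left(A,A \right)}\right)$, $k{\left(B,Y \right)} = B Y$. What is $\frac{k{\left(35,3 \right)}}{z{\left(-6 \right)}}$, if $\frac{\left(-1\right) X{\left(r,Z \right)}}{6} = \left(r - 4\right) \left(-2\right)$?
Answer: $\frac{5}{72} \approx 0.069444$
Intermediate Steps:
$X{\left(r,Z \right)} = -48 + 12 r$ ($X{\left(r,Z \right)} = - 6 \left(r - 4\right) \left(-2\right) = - 6 \left(-4 + r\right) \left(-2\right) = - 6 \left(8 - 2 r\right) = -48 + 12 r$)
$z{\left(A \right)} = 2 A \left(-48 + 13 A\right)$ ($z{\left(A \right)} = \left(A + A\right) \left(A + \left(-48 + 12 A\right)\right) = 2 A \left(-48 + 13 A\right)$)
$\frac{k{\left(35,3 \right)}}{z{\left(-6 \right)}} = \frac{35 \cdot 3}{2 \left(-6\right) \left(-48 + 13 \left(-6\right)\right)} = \frac{1}{2 \left(-6\right) \left(-48 - 78\right)} 105 = \frac{1}{2 \left(-6\right) \left(-126\right)} 105 = \frac{1}{1512} \cdot 105 = \frac{5}{72}$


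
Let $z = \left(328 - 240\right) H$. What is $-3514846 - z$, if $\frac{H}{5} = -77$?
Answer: $-3480966$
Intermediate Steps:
$H = -385$ ($H = 5 \left(-77\right) = -385$)
$z = -33880$ ($z = \left(328 - 240\right) \left(-385\right) = 88 \left(-385\right) = -33880$)
$-3514846 - z = -3514846 - -33880 = -3514846 + 33880 = -3480966$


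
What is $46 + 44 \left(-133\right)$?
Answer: $-5806$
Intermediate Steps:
$46 + 44 \left(-133\right) = 46 - 5852 = -5806$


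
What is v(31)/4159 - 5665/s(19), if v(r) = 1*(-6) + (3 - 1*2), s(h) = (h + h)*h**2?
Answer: -23629325/57053162 ≈ -0.41416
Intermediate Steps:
s(h) = 2*h**3 (s(h) = (2*h)*h**2 = 2*h**3)
v(r) = -5 (v(r) = -6 + (3 - 2) = -6 + 1 = -5)
v(31)/4159 - 5665/s(19) = -5/4159 - 5665/(2*19**3) = -5*1/4159 - 5665/(2*6859) = -5/4159 - 5665/13718 = -23629325/57053162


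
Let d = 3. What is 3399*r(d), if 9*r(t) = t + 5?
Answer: 9064/3 ≈ 3021.3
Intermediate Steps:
r(t) = 5/9 + t/9 (r(t) = (t + 5)/9 = (5 + t)/9 = 5/9 + t/9)
3399*r(d) = 3399*(5/9 + (1/9)*3) = 3399*(5/9 + 1/3) = 3399*(8/9) = 9064/3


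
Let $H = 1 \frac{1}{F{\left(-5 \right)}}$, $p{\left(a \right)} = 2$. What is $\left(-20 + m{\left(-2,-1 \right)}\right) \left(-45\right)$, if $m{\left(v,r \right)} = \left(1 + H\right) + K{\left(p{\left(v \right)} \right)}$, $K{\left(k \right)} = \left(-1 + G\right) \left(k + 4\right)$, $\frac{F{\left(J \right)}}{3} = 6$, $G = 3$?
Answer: $\frac{625}{2} \approx 312.5$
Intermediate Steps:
$F{\left(J \right)} = 18$ ($F{\left(J \right)} = 3 \cdot 6 = 18$)
$K{\left(k \right)} = 8 + 2 k$ ($K{\left(k \right)} = \left(-1 + 3\right) \left(k + 4\right) = 2 \left(4 + k\right) = 8 + 2 k$)
$H = \frac{1}{18}$ ($H = 1 \cdot \frac{1}{18} = \frac{1}{18} \approx 0.055556$)
$m{\left(v,r \right)} = \frac{235}{18}$ ($m{\left(v,r \right)} = \left(1 + \frac{1}{18}\right) + \left(8 + 2 \cdot 2\right) = \frac{19}{18} + \left(8 + 4\right) = \frac{19}{18} + 12 = \frac{235}{18}$)
$\left(-20 + m{\left(-2,-1 \right)}\right) \left(-45\right) = \left(-20 + \frac{235}{18}\right) \left(-45\right) = \left(- \frac{125}{18}\right) \left(-45\right) = \frac{625}{2}$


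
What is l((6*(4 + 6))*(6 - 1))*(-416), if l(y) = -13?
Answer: 5408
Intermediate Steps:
l((6*(4 + 6))*(6 - 1))*(-416) = -13*(-416) = 5408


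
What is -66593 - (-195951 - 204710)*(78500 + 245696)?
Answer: 129892626963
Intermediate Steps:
-66593 - (-195951 - 204710)*(78500 + 245696) = -66593 - (-400661)*324196 = -66593 - 1*(-129892693556) = -66593 + 129892693556 = 129892626963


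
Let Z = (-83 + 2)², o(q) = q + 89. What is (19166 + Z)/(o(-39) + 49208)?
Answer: 25727/49258 ≈ 0.52229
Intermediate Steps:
o(q) = 89 + q
Z = 6561 (Z = (-81)² = 6561)
(19166 + Z)/(o(-39) + 49208) = (19166 + 6561)/((89 - 39) + 49208) = 25727/(50 + 49208) = 25727/49258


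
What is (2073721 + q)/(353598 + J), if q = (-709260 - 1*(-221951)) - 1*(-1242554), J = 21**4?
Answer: 404138/78297 ≈ 5.1616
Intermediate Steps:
J = 194481
q = 755245 (q = (-709260 + 221951) + 1242554 = -487309 + 1242554 = 755245)
(2073721 + q)/(353598 + J) = (2073721 + 755245)/(353598 + 194481) = 2828966/548079 = 2828966*(1/548079) = 404138/78297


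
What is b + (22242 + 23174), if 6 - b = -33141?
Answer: 78563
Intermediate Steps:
b = 33147 (b = 6 - 1*(-33141) = 6 + 33141 = 33147)
b + (22242 + 23174) = 33147 + (22242 + 23174) = 33147 + 45416 = 78563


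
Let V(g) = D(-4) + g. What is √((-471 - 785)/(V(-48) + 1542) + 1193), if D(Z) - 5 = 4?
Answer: √299234441/501 ≈ 34.528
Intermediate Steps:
D(Z) = 9 (D(Z) = 5 + 4 = 9)
V(g) = 9 + g
√((-471 - 785)/(V(-48) + 1542) + 1193) = √((-471 - 785)/((9 - 48) + 1542) + 1193) = √(-1256/(-39 + 1542) + 1193) = √(-1256/1503 + 1193) = √(1791823/1503) = √299234441/501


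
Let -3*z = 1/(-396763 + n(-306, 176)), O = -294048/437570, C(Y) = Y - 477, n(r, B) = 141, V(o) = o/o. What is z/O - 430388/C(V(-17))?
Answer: 2688985194649519/2973960599328 ≈ 904.18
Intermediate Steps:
V(o) = 1
C(Y) = -477 + Y
O = -147024/218785 (O = -294048*1/437570 = -147024/218785 ≈ -0.67200)
z = 1/1189866 (z = -1/(3*(-396763 + 141)) = -⅓/(-396622) = -⅓*(-1/396622) = 1/1189866 ≈ 8.4043e-7)
z/O - 430388/C(V(-17)) = 1/(1189866*(-147024/218785)) - 430388/(-477 + 1) = (1/1189866)*(-218785/147024) - 430388/(-476) = -218785/174938858784 - 430388*(-1/476) = -218785/174938858784 + 15371/17 = 2688985194649519/2973960599328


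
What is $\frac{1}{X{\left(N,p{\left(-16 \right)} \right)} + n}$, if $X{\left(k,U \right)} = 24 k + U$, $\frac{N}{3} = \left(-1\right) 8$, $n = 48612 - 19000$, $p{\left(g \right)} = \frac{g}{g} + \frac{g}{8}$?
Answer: $\frac{1}{29035} \approx 3.4441 \cdot 10^{-5}$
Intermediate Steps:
$p{\left(g \right)} = 1 + \frac{g}{8}$ ($p{\left(g \right)} = 1 + g \frac{1}{8} = 1 + \frac{g}{8}$)
$n = 29612$ ($n = 48612 - 19000 = 29612$)
$N = -24$ ($N = 3 \left(\left(-1\right) 8\right) = 3 \left(-8\right) = -24$)
$X{\left(k,U \right)} = U + 24 k$
$\frac{1}{X{\left(N,p{\left(-16 \right)} \right)} + n} = \frac{1}{\left(\left(1 + \frac{1}{8} \left(-16\right)\right) + 24 \left(-24\right)\right) + 29612} = \frac{1}{\left(\left(1 - 2\right) - 576\right) + 29612} = \frac{1}{\left(-1 - 576\right) + 29612} = \frac{1}{-577 + 29612} = \frac{1}{29035}$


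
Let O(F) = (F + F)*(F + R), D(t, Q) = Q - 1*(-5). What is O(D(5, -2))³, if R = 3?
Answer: 46656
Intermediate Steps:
D(t, Q) = 5 + Q (D(t, Q) = Q + 5 = 5 + Q)
O(F) = 2*F*(3 + F) (O(F) = (F + F)*(F + 3) = (2*F)*(3 + F) = 2*F*(3 + F))
O(D(5, -2))³ = (2*(5 - 2)*(3 + (5 - 2)))³ = (2*3*(3 + 3))³ = (2*3*6)³ = 36³ = 46656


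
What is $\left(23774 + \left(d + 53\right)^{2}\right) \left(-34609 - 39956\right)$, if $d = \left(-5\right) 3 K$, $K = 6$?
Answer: $-1874787795$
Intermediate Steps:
$d = -90$ ($d = \left(-5\right) 3 \cdot 6 = \left(-15\right) 6 = -90$)
$\left(23774 + \left(d + 53\right)^{2}\right) \left(-34609 - 39956\right) = \left(23774 + \left(-90 + 53\right)^{2}\right) \left(-34609 - 39956\right) = \left(23774 + \left(-37\right)^{2}\right) \left(-74565\right) = \left(23774 + 1369\right) \left(-74565\right) = 25143 \left(-74565\right) = -1874787795$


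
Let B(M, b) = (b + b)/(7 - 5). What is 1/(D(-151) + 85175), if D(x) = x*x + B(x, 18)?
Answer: 1/107994 ≈ 9.2598e-6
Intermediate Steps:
B(M, b) = b (B(M, b) = (2*b)/2 = (2*b)*(½) = b)
D(x) = 18 + x² (D(x) = x*x + 18 = x² + 18 = 18 + x²)
1/(D(-151) + 85175) = 1/((18 + (-151)²) + 85175) = 1/((18 + 22801) + 85175) = 1/(22819 + 85175) = 1/107994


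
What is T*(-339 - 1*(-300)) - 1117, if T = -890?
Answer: 33593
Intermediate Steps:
T*(-339 - 1*(-300)) - 1117 = -890*(-339 - 1*(-300)) - 1117 = -890*(-339 + 300) - 1117 = -890*(-39) - 1117 = 34710 - 1117 = 33593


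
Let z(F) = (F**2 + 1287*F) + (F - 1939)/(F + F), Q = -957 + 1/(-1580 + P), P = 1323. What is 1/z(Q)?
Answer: -32489503100/10260381550757623 ≈ -3.1665e-6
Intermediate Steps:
Q = -245950/257 (Q = -957 + 1/(-1580 + 1323) = -957 + 1/(-257) = -957 - 1/257 = -245950/257 ≈ -957.00)
z(F) = F**2 + 1287*F + (-1939 + F)/(2*F) (z(F) = (F**2 + 1287*F) + (-1939 + F)/((2*F)) = (F**2 + 1287*F) + (-1939 + F)*(1/(2*F)) = (F**2 + 1287*F) + (-1939 + F)/(2*F) = F**2 + 1287*F + (-1939 + F)/(2*F))
1/z(Q) = 1/(1/2 + (-245950/257)**2 + 1287*(-245950/257) - 1939/(2*(-245950/257))) = 1/(1/2 + 60491402500/66049 - 316537650/257 - 1939/2*(-257/245950)) = 1/(1/2 + 60491402500/66049 - 316537650/257 + 498323/491900) = 1/(-10260381550757623/32489503100) = -32489503100/10260381550757623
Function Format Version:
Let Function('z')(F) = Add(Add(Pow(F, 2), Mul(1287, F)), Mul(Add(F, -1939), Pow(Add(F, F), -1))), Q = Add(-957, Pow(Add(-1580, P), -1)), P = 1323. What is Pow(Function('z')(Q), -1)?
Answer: Rational(-32489503100, 10260381550757623) ≈ -3.1665e-6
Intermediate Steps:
Q = Rational(-245950, 257) (Q = Add(-957, Pow(Add(-1580, 1323), -1)) = Add(-957, Pow(-257, -1)) = Add(-957, Rational(-1, 257)) = Rational(-245950, 257) ≈ -957.00)
Function('z')(F) = Add(Pow(F, 2), Mul(1287, F), Mul(Rational(1, 2), Pow(F, -1), Add(-1939, F))) (Function('z')(F) = Add(Add(Pow(F, 2), Mul(1287, F)), Mul(Add(-1939, F), Pow(Mul(2, F), -1))) = Add(Add(Pow(F, 2), Mul(1287, F)), Mul(Add(-1939, F), Mul(Rational(1, 2), Pow(F, -1)))) = Add(Add(Pow(F, 2), Mul(1287, F)), Mul(Rational(1, 2), Pow(F, -1), Add(-1939, F))) = Add(Pow(F, 2), Mul(1287, F), Mul(Rational(1, 2), Pow(F, -1), Add(-1939, F))))
Pow(Function('z')(Q), -1) = Pow(Add(Rational(1, 2), Pow(Rational(-245950, 257), 2), Mul(1287, Rational(-245950, 257)), Mul(Rational(-1939, 2), Pow(Rational(-245950, 257), -1))), -1) = Pow(Add(Rational(1, 2), Rational(60491402500, 66049), Rational(-316537650, 257), Mul(Rational(-1939, 2), Rational(-257, 245950))), -1) = Pow(Add(Rational(1, 2), Rational(60491402500, 66049), Rational(-316537650, 257), Rational(498323, 491900)), -1) = Pow(Rational(-10260381550757623, 32489503100), -1) = Rational(-32489503100, 10260381550757623)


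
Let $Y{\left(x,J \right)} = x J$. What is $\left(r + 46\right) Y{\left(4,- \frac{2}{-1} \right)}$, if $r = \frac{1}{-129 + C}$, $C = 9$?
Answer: $\frac{5519}{15} \approx 367.93$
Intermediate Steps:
$Y{\left(x,J \right)} = J x$
$r = - \frac{1}{120}$ ($r = \frac{1}{-129 + 9} = \frac{1}{-120} = - \frac{1}{120} \approx -0.0083333$)
$\left(r + 46\right) Y{\left(4,- \frac{2}{-1} \right)} = \left(- \frac{1}{120} + 46\right) - \frac{2}{-1} \cdot 4 = \frac{5519 \left(-2\right) \left(-1\right) 4}{120} = \frac{5519 \cdot 2 \cdot 4}{120} = \frac{5519}{120} \cdot 8 = \frac{5519}{15}$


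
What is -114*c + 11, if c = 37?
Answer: -4207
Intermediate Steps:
-114*c + 11 = -114*37 + 11 = -4218 + 11 = -4207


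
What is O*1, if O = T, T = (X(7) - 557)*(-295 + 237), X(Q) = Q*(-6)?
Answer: 34742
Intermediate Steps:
X(Q) = -6*Q
T = 34742 (T = (-6*7 - 557)*(-295 + 237) = (-42 - 557)*(-58) = -599*(-58) = 34742)
O = 34742
O*1 = 34742*1 = 34742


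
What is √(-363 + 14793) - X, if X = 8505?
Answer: -8505 + √14430 ≈ -8384.9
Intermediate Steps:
√(-363 + 14793) - X = √(-363 + 14793) - 1*8505 = √14430 - 8505 = -8505 + √14430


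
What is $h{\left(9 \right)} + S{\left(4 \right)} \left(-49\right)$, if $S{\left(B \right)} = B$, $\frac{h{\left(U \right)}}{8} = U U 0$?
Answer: $-196$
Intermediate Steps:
$h{\left(U \right)} = 0$ ($h{\left(U \right)} = 8 U U 0 = 8 U^{2} \cdot 0 = 8 \cdot 0 = 0$)
$h{\left(9 \right)} + S{\left(4 \right)} \left(-49\right) = 0 + 4 \left(-49\right) = 0 - 196 = -196$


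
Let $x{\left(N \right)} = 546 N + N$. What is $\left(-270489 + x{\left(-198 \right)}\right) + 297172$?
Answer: $-81623$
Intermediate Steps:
$x{\left(N \right)} = 547 N$
$\left(-270489 + x{\left(-198 \right)}\right) + 297172 = \left(-270489 + 547 \left(-198\right)\right) + 297172 = \left(-270489 - 108306\right) + 297172 = -378795 + 297172 = -81623$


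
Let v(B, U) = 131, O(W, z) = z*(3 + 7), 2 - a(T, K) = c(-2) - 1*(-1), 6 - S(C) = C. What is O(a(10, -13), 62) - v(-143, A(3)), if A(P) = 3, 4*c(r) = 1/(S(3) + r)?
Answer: 489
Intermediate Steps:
S(C) = 6 - C
c(r) = 1/(4*(3 + r)) (c(r) = 1/(4*((6 - 1*3) + r)) = 1/(4*((6 - 3) + r)) = 1/(4*(3 + r)))
a(T, K) = ¾ (a(T, K) = 2 - (1/(4*(3 - 2)) - 1*(-1)) = 2 - ((¼)/1 + 1) = 2 - ((¼)*1 + 1) = 2 - (¼ + 1) = 2 - 1*5/4 = 2 - 5/4 = ¾)
O(W, z) = 10*z (O(W, z) = z*10 = 10*z)
O(a(10, -13), 62) - v(-143, A(3)) = 10*62 - 1*131 = 620 - 131 = 489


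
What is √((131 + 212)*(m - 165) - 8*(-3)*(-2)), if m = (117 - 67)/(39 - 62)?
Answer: I*√30358597/23 ≈ 239.56*I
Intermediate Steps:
m = -50/23 (m = 50/(-23) = 50*(-1/23) = -50/23 ≈ -2.1739)
√((131 + 212)*(m - 165) - 8*(-3)*(-2)) = √((131 + 212)*(-50/23 - 165) - 8*(-3)*(-2)) = √(343*(-3845/23) + 24*(-2)) = √(-1318835/23 - 48) = √(-1319939/23) = I*√30358597/23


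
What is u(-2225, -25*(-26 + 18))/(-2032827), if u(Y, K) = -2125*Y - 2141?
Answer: -1575328/677609 ≈ -2.3248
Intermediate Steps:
u(Y, K) = -2141 - 2125*Y
u(-2225, -25*(-26 + 18))/(-2032827) = (-2141 - 2125*(-2225))/(-2032827) = (-2141 + 4728125)*(-1/2032827) = 4725984*(-1/2032827) = -1575328/677609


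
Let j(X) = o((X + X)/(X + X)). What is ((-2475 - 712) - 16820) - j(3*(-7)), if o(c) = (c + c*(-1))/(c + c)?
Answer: -20007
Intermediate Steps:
o(c) = 0 (o(c) = (c - c)/((2*c)) = 0*(1/(2*c)) = 0)
j(X) = 0
((-2475 - 712) - 16820) - j(3*(-7)) = ((-2475 - 712) - 16820) - 1*0 = (-3187 - 16820) + 0 = -20007 + 0 = -20007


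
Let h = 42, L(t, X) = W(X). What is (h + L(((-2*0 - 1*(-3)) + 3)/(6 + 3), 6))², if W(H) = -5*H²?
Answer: 19044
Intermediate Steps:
L(t, X) = -5*X²
(h + L(((-2*0 - 1*(-3)) + 3)/(6 + 3), 6))² = (42 - 5*6²)² = (42 - 5*36)² = (42 - 180)² = (-138)² = 19044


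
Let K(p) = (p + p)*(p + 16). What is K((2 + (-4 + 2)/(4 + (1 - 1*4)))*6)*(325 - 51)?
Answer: 0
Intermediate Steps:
K(p) = 2*p*(16 + p) (K(p) = (2*p)*(16 + p) = 2*p*(16 + p))
K((2 + (-4 + 2)/(4 + (1 - 1*4)))*6)*(325 - 51) = (2*((2 + (-4 + 2)/(4 + (1 - 1*4)))*6)*(16 + (2 + (-4 + 2)/(4 + (1 - 1*4)))*6))*(325 - 51) = (2*((2 - 2/(4 + (1 - 4)))*6)*(16 + (2 - 2/(4 + (1 - 4)))*6))*274 = (2*((2 - 2/(4 - 3))*6)*(16 + (2 - 2/(4 - 3))*6))*274 = (2*((2 - 2/1)*6)*(16 + (2 - 2/1)*6))*274 = (2*((2 - 2*1)*6)*(16 + (2 - 2*1)*6))*274 = (2*((2 - 2)*6)*(16 + (2 - 2)*6))*274 = (2*(0*6)*(16 + 0*6))*274 = (2*0*(16 + 0))*274 = (2*0*16)*274 = 0*274 = 0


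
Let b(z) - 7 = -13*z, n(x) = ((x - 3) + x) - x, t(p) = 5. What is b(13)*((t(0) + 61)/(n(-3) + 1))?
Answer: 10692/5 ≈ 2138.4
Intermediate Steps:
n(x) = -3 + x (n(x) = ((-3 + x) + x) - x = (-3 + 2*x) - x = -3 + x)
b(z) = 7 - 13*z
b(13)*((t(0) + 61)/(n(-3) + 1)) = (7 - 13*13)*((5 + 61)/((-3 - 3) + 1)) = (7 - 169)*(66/(-6 + 1)) = -10692/(-5) = -10692*(-1)/5 = -162*(-66/5) = 10692/5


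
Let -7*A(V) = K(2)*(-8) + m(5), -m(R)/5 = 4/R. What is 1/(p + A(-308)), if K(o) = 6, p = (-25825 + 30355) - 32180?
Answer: -7/193498 ≈ -3.6176e-5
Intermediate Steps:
p = -27650 (p = 4530 - 32180 = -27650)
m(R) = -20/R
A(V) = 52/7 (A(V) = -(6*(-8) - 20/5)/7 = -(-48 - 20*⅕)/7 = -(-48 - 4)/7 = -⅐*(-52) = 52/7)
1/(p + A(-308)) = 1/(-27650 + 52/7) = 1/(-193498/7) = -7/193498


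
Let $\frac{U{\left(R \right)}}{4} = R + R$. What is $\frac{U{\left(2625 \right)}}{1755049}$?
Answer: $\frac{21000}{1755049} \approx 0.011965$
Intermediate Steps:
$U{\left(R \right)} = 8 R$ ($U{\left(R \right)} = 4 \left(R + R\right) = 4 \cdot 2 R = 8 R$)
$\frac{U{\left(2625 \right)}}{1755049} = \frac{8 \cdot 2625}{1755049} = 21000 \cdot \frac{1}{1755049} = \frac{21000}{1755049}$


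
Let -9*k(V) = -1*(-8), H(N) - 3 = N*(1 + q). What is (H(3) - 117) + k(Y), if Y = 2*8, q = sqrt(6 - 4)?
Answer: -1007/9 + 3*sqrt(2) ≈ -107.65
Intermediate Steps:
q = sqrt(2) ≈ 1.4142
H(N) = 3 + N*(1 + sqrt(2))
Y = 16
k(V) = -8/9 (k(V) = -(-1)*(-8)/9 = -1/9*8 = -8/9)
(H(3) - 117) + k(Y) = ((3 + 3 + 3*sqrt(2)) - 117) - 8/9 = ((6 + 3*sqrt(2)) - 117) - 8/9 = (-111 + 3*sqrt(2)) - 8/9 = -1007/9 + 3*sqrt(2)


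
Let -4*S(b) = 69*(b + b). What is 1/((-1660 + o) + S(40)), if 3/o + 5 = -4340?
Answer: -4345/13208803 ≈ -0.00032895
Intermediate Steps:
o = -3/4345 (o = 3/(-5 - 4340) = 3/(-4345) = 3*(-1/4345) = -3/4345 ≈ -0.00069045)
S(b) = -69*b/2 (S(b) = -69*(b + b)/4 = -69*2*b/4 = -69*b/2)
1/((-1660 + o) + S(40)) = 1/((-1660 - 3/4345) - 69/2*40) = 1/(-7212703/4345 - 1380) = 1/(-13208803/4345) = -4345/13208803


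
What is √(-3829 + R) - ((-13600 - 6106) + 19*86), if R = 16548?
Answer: 18072 + √12719 ≈ 18185.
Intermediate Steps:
√(-3829 + R) - ((-13600 - 6106) + 19*86) = √(-3829 + 16548) - ((-13600 - 6106) + 19*86) = √12719 - (-19706 + 1634) = √12719 - 1*(-18072) = √12719 + 18072 = 18072 + √12719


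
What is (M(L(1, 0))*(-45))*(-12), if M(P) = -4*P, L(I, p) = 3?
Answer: -6480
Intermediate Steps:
(M(L(1, 0))*(-45))*(-12) = (-4*3*(-45))*(-12) = -12*(-45)*(-12) = 540*(-12) = -6480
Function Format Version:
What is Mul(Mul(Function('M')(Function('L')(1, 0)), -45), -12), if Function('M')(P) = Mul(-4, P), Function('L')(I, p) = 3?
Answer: -6480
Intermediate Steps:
Mul(Mul(Function('M')(Function('L')(1, 0)), -45), -12) = Mul(Mul(Mul(-4, 3), -45), -12) = Mul(Mul(-12, -45), -12) = Mul(540, -12) = -6480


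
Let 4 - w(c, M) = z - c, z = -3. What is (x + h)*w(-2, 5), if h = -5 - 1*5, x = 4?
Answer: -30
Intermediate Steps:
h = -10 (h = -5 - 5 = -10)
w(c, M) = 7 + c (w(c, M) = 4 - (-3 - c) = 4 + (3 + c) = 7 + c)
(x + h)*w(-2, 5) = (4 - 10)*(7 - 2) = -6*5 = -30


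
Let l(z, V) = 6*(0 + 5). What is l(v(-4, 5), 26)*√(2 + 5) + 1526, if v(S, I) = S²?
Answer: 1526 + 30*√7 ≈ 1605.4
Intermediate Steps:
l(z, V) = 30 (l(z, V) = 6*5 = 30)
l(v(-4, 5), 26)*√(2 + 5) + 1526 = 30*√(2 + 5) + 1526 = 30*√7 + 1526 = 1526 + 30*√7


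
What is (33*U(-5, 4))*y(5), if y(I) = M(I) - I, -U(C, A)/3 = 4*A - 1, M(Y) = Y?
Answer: 0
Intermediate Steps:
U(C, A) = 3 - 12*A (U(C, A) = -3*(4*A - 1) = -3*(-1 + 4*A) = 3 - 12*A)
y(I) = 0 (y(I) = I - I = 0)
(33*U(-5, 4))*y(5) = (33*(3 - 12*4))*0 = (33*(3 - 48))*0 = (33*(-45))*0 = -1485*0 = 0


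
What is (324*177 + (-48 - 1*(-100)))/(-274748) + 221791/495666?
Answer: 8121351317/34045810542 ≈ 0.23854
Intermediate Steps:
(324*177 + (-48 - 1*(-100)))/(-274748) + 221791/495666 = (57348 + (-48 + 100))*(-1/274748) + 221791*(1/495666) = (57348 + 52)*(-1/274748) + 221791/495666 = 57400*(-1/274748) + 221791/495666 = -14350/68687 + 221791/495666 = 8121351317/34045810542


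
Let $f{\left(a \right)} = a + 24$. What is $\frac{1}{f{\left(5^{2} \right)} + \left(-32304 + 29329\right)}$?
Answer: $- \frac{1}{2926} \approx -0.00034176$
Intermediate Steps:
$f{\left(a \right)} = 24 + a$
$\frac{1}{f{\left(5^{2} \right)} + \left(-32304 + 29329\right)} = \frac{1}{\left(24 + 5^{2}\right) + \left(-32304 + 29329\right)} = \frac{1}{\left(24 + 25\right) - 2975} = \frac{1}{49 - 2975} = \frac{1}{-2926} = - \frac{1}{2926}$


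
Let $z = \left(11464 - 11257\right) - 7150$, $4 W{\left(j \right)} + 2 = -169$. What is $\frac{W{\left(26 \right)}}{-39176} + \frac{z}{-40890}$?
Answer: $\frac{547494031}{3203813280} \approx 0.17089$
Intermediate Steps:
$W{\left(j \right)} = - \frac{171}{4}$ ($W{\left(j \right)} = - \frac{1}{2} + \frac{1}{4} \left(-169\right) = - \frac{1}{2} - \frac{169}{4} = - \frac{171}{4}$)
$z = -6943$ ($z = 207 - 7150 = -6943$)
$\frac{W{\left(26 \right)}}{-39176} + \frac{z}{-40890} = - \frac{171}{4 \left(-39176\right)} - \frac{6943}{-40890} = \left(- \frac{171}{4}\right) \left(- \frac{1}{39176}\right) - - \frac{6943}{40890} = \frac{171}{156704} + \frac{6943}{40890} = \frac{547494031}{3203813280}$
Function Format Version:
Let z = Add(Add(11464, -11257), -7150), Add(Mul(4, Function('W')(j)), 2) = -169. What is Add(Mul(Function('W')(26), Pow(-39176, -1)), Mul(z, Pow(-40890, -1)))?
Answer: Rational(547494031, 3203813280) ≈ 0.17089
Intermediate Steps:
Function('W')(j) = Rational(-171, 4) (Function('W')(j) = Add(Rational(-1, 2), Mul(Rational(1, 4), -169)) = Add(Rational(-1, 2), Rational(-169, 4)) = Rational(-171, 4))
z = -6943 (z = Add(207, -7150) = -6943)
Add(Mul(Function('W')(26), Pow(-39176, -1)), Mul(z, Pow(-40890, -1))) = Add(Mul(Rational(-171, 4), Pow(-39176, -1)), Mul(-6943, Pow(-40890, -1))) = Add(Mul(Rational(-171, 4), Rational(-1, 39176)), Mul(-6943, Rational(-1, 40890))) = Add(Rational(171, 156704), Rational(6943, 40890)) = Rational(547494031, 3203813280)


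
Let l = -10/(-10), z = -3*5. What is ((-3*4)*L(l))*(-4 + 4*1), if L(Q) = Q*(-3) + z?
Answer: 0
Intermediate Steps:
z = -15
l = 1 (l = -10*(-⅒) = 1)
L(Q) = -15 - 3*Q (L(Q) = Q*(-3) - 15 = -3*Q - 15 = -15 - 3*Q)
((-3*4)*L(l))*(-4 + 4*1) = ((-3*4)*(-15 - 3*1))*(-4 + 4*1) = (-12*(-15 - 3))*(-4 + 4) = -12*(-18)*0 = 216*0 = 0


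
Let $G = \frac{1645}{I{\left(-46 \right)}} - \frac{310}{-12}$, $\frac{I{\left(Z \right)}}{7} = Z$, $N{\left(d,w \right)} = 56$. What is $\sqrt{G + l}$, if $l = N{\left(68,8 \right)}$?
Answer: $\frac{\sqrt{365286}}{69} \approx 8.7593$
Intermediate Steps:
$I{\left(Z \right)} = 7 Z$
$l = 56$
$G = \frac{1430}{69}$ ($G = \frac{1645}{7 \left(-46\right)} - \frac{310}{-12} = \frac{1645}{-322} - - \frac{155}{6} = 1645 \left(- \frac{1}{322}\right) + \frac{155}{6} = - \frac{235}{46} + \frac{155}{6} = \frac{1430}{69} \approx 20.725$)
$\sqrt{G + l} = \sqrt{\frac{1430}{69} + 56} = \sqrt{\frac{5294}{69}} = \frac{\sqrt{365286}}{69}$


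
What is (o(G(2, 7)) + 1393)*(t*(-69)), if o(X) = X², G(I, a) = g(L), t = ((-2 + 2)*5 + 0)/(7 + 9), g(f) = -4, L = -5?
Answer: 0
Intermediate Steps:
t = 0 (t = (0*5 + 0)/16 = (0 + 0)*(1/16) = 0*(1/16) = 0)
G(I, a) = -4
(o(G(2, 7)) + 1393)*(t*(-69)) = ((-4)² + 1393)*(0*(-69)) = (16 + 1393)*0 = 1409*0 = 0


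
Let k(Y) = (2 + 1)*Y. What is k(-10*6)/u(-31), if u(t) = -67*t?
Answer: -180/2077 ≈ -0.086663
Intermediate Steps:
k(Y) = 3*Y
k(-10*6)/u(-31) = (3*(-10*6))/((-67*(-31))) = (3*(-60))/2077 = -180*1/2077 = -180/2077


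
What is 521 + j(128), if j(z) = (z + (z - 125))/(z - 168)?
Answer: 20709/40 ≈ 517.72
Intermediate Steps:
j(z) = (-125 + 2*z)/(-168 + z) (j(z) = (z + (-125 + z))/(-168 + z) = (-125 + 2*z)/(-168 + z))
521 + j(128) = 521 + (-125 + 2*128)/(-168 + 128) = 521 + (-125 + 256)/(-40) = 521 - 1/40*131 = 521 - 131/40 = 20709/40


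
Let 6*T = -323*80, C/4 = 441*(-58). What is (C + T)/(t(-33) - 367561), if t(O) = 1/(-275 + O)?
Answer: 98515648/339626367 ≈ 0.29007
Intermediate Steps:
C = -102312 (C = 4*(441*(-58)) = 4*(-25578) = -102312)
T = -12920/3 (T = (-323*80)/6 = (1/6)*(-25840) = -12920/3 ≈ -4306.7)
(C + T)/(t(-33) - 367561) = (-102312 - 12920/3)/(1/(-275 - 33) - 367561) = -319856/(3*(1/(-308) - 367561)) = -319856/(3*(-1/308 - 367561)) = -319856/(3*(-113208789/308)) = -319856/3*(-308/113208789) = 98515648/339626367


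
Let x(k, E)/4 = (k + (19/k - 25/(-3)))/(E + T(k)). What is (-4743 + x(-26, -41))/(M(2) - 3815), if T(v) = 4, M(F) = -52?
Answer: 6841279/5580081 ≈ 1.2260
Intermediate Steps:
x(k, E) = 4*(25/3 + k + 19/k)/(4 + E) (x(k, E) = 4*((k + (19/k - 25/(-3)))/(E + 4)) = 4*((k + (19/k - 25*(-⅓)))/(4 + E)) = 4*((k + (19/k + 25/3))/(4 + E)) = 4*((k + (25/3 + 19/k))/(4 + E)) = 4*((25/3 + k + 19/k)/(4 + E)) = 4*(25/3 + k + 19/k)/(4 + E))
(-4743 + x(-26, -41))/(M(2) - 3815) = (-4743 + (4/3)*(57 + 3*(-26)² + 25*(-26))/(-26*(4 - 41)))/(-52 - 3815) = (-4743 + (4/3)*(-1/26)*(57 + 3*676 - 650)/(-37))/(-3867) = (-4743 + (4/3)*(-1/26)*(-1/37)*(57 + 2028 - 650))*(-1/3867) = (-4743 + (4/3)*(-1/26)*(-1/37)*1435)*(-1/3867) = (-4743 + 2870/1443)*(-1/3867) = -6841279/1443*(-1/3867) = 6841279/5580081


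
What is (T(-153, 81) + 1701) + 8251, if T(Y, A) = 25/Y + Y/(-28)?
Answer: 42657077/4284 ≈ 9957.3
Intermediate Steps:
T(Y, A) = 25/Y - Y/28 (T(Y, A) = 25/Y + Y*(-1/28) = 25/Y - Y/28)
(T(-153, 81) + 1701) + 8251 = ((25/(-153) - 1/28*(-153)) + 1701) + 8251 = ((25*(-1/153) + 153/28) + 1701) + 8251 = ((-25/153 + 153/28) + 1701) + 8251 = (22709/4284 + 1701) + 8251 = 7309793/4284 + 8251 = 42657077/4284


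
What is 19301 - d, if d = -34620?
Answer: 53921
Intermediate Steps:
19301 - d = 19301 - 1*(-34620) = 19301 + 34620 = 53921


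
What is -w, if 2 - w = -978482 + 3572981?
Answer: 2594497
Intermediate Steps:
w = -2594497 (w = 2 - (-978482 + 3572981) = 2 - 1*2594499 = 2 - 2594499 = -2594497)
-w = -1*(-2594497) = 2594497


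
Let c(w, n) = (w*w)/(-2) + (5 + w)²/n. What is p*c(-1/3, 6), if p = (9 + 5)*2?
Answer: 2702/27 ≈ 100.07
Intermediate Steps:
c(w, n) = -w²/2 + (5 + w)²/n (c(w, n) = w²*(-½) + (5 + w)²/n = -w²/2 + (5 + w)²/n)
p = 28 (p = 14*2 = 28)
p*c(-1/3, 6) = 28*(-(-1/3)²/2 + (5 - 1/3)²/6) = 28*(-(-1*⅓)²/2 + (5 - 1*⅓)²/6) = 28*(-(-⅓)²/2 + (5 - ⅓)²/6) = 28*(-½*⅑ + (14/3)²/6) = 28*(-1/18 + (⅙)*(196/9)) = 28*(-1/18 + 98/27) = 28*(193/54) = 2702/27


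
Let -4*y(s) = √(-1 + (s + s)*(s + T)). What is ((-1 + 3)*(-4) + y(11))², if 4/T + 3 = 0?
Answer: (96 + √1905)²/144 ≈ 135.42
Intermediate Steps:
T = -4/3 (T = 4/(-3 + 0) = 4/(-3) = 4*(-⅓) = -4/3 ≈ -1.3333)
y(s) = -√(-1 + 2*s*(-4/3 + s))/4 (y(s) = -√(-1 + (s + s)*(s - 4/3))/4 = -√(-1 + (2*s)*(-4/3 + s))/4 = -√(-1 + 2*s*(-4/3 + s))/4)
((-1 + 3)*(-4) + y(11))² = ((-1 + 3)*(-4) - √(-9 - 24*11 + 18*11²)/12)² = (2*(-4) - √(-9 - 264 + 18*121)/12)² = (-8 - √(-9 - 264 + 2178)/12)² = (-8 - √1905/12)²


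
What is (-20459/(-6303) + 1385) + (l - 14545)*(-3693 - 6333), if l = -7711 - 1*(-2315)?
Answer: 1260157871312/6303 ≈ 1.9993e+8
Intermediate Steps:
l = -5396 (l = -7711 + 2315 = -5396)
(-20459/(-6303) + 1385) + (l - 14545)*(-3693 - 6333) = (-20459/(-6303) + 1385) + (-5396 - 14545)*(-3693 - 6333) = (-20459*(-1/6303) + 1385) - 19941*(-10026) = (20459/6303 + 1385) + 199928466 = 8750114/6303 + 199928466 = 1260157871312/6303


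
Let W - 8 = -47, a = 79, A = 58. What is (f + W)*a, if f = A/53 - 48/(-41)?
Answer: -6306175/2173 ≈ -2902.1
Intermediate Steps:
f = 4922/2173 (f = 58/53 - 48/(-41) = 58*(1/53) - 48*(-1/41) = 58/53 + 48/41 = 4922/2173 ≈ 2.2651)
W = -39 (W = 8 - 47 = -39)
(f + W)*a = (4922/2173 - 39)*79 = -79825/2173*79 = -6306175/2173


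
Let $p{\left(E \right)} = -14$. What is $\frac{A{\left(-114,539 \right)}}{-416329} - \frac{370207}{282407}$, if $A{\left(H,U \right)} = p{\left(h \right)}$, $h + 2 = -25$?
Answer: $- \frac{154123956405}{117574223903} \approx -1.3109$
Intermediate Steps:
$h = -27$ ($h = -2 - 25 = -27$)
$A{\left(H,U \right)} = -14$
$\frac{A{\left(-114,539 \right)}}{-416329} - \frac{370207}{282407} = - \frac{14}{-416329} - \frac{370207}{282407} = \left(-14\right) \left(- \frac{1}{416329}\right) - \frac{370207}{282407} = \frac{14}{416329} - \frac{370207}{282407} = - \frac{154123956405}{117574223903}$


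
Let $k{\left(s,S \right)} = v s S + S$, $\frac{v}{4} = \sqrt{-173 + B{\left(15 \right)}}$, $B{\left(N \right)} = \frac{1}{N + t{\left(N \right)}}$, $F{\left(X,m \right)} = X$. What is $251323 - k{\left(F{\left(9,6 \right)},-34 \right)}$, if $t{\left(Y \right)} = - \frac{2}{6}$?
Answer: $251357 + \frac{612 i \sqrt{83699}}{11} \approx 2.5136 \cdot 10^{5} + 16096.0 i$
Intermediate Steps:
$t{\left(Y \right)} = - \frac{1}{3}$ ($t{\left(Y \right)} = \left(-2\right) \frac{1}{6} = - \frac{1}{3}$)
$B{\left(N \right)} = \frac{1}{- \frac{1}{3} + N}$ ($B{\left(N \right)} = \frac{1}{N - \frac{1}{3}} = \frac{1}{- \frac{1}{3} + N}$)
$v = \frac{2 i \sqrt{83699}}{11}$ ($v = 4 \sqrt{-173 + \frac{3}{-1 + 3 \cdot 15}} = 4 \sqrt{-173 + \frac{3}{-1 + 45}} = 4 \sqrt{-173 + \frac{3}{44}} = 4 \sqrt{- \frac{7609}{44}} = 4 \frac{i \sqrt{83699}}{22} = \frac{2 i \sqrt{83699}}{11} \approx 52.601 i$)
$k{\left(s,S \right)} = S + \frac{2 i S s \sqrt{83699}}{11}$ ($k{\left(s,S \right)} = \frac{2 i \sqrt{83699}}{11} s S + S = \frac{2 i s \sqrt{83699}}{11} S + S = \frac{2 i S s \sqrt{83699}}{11} + S = S + \frac{2 i S s \sqrt{83699}}{11}$)
$251323 - k{\left(F{\left(9,6 \right)},-34 \right)} = 251323 - \frac{1}{11} \left(-34\right) \left(11 + 2 i 9 \sqrt{83699}\right) = 251323 - \frac{1}{11} \left(-34\right) \left(11 + 18 i \sqrt{83699}\right) = 251323 - \left(-34 - \frac{612 i \sqrt{83699}}{11}\right) = 251323 + \left(34 + \frac{612 i \sqrt{83699}}{11}\right) = 251357 + \frac{612 i \sqrt{83699}}{11}$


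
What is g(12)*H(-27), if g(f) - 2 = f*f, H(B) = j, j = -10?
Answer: -1460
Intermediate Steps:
H(B) = -10
g(f) = 2 + f**2 (g(f) = 2 + f*f = 2 + f**2)
g(12)*H(-27) = (2 + 12**2)*(-10) = (2 + 144)*(-10) = 146*(-10) = -1460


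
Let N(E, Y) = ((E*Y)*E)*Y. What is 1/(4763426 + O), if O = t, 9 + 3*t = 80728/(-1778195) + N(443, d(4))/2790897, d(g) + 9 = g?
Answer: 14888277272745/70919170890292036994 ≈ 2.0993e-7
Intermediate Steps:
d(g) = -9 + g
N(E, Y) = E²*Y² (N(E, Y) = (Y*E²)*Y = E²*Y²)
t = -36165910587376/14888277272745 (t = -3 + (80728/(-1778195) + (443²*(-9 + 4)²)/2790897)/3 = -3 + (80728*(-1/1778195) + (196249*(-5)²)*(1/2790897))/3 = -3 + (-80728/1778195 + (196249*25)*(1/2790897))/3 = -3 + (-80728/1778195 + 4906225*(1/2790897))/3 = -3 + (-80728/1778195 + 4906225/2790897)/3 = -3 + (⅓)*(8498921230859/4962759090915) = -3 + 8498921230859/14888277272745 = -36165910587376/14888277272745 ≈ -2.4292)
O = -36165910587376/14888277272745 ≈ -2.4292
1/(4763426 + O) = 1/(4763426 - 36165910587376/14888277272745) = 1/(70919170890292036994/14888277272745) = 14888277272745/70919170890292036994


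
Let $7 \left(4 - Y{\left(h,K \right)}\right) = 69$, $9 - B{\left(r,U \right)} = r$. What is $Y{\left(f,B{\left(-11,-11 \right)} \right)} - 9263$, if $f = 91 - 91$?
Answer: $- \frac{64882}{7} \approx -9268.9$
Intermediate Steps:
$B{\left(r,U \right)} = 9 - r$
$f = 0$ ($f = 91 - 91 = 0$)
$Y{\left(h,K \right)} = - \frac{41}{7}$ ($Y{\left(h,K \right)} = 4 - \frac{69}{7} = - \frac{41}{7}$)
$Y{\left(f,B{\left(-11,-11 \right)} \right)} - 9263 = - \frac{41}{7} - 9263 = - \frac{64882}{7}$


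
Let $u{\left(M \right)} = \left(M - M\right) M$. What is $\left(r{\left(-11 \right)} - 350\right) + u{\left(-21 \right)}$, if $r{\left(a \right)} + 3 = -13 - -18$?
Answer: $-348$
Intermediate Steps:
$u{\left(M \right)} = 0$ ($u{\left(M \right)} = 0 M = 0$)
$r{\left(a \right)} = 2$ ($r{\left(a \right)} = -3 - -5 = -3 + \left(-13 + 18\right) = -3 + 5 = 2$)
$\left(r{\left(-11 \right)} - 350\right) + u{\left(-21 \right)} = \left(2 - 350\right) + 0 = -348 + 0 = -348$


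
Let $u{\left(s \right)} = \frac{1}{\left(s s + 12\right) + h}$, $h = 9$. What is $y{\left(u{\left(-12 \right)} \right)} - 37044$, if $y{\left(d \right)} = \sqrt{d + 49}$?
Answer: $-37044 + \frac{\sqrt{1334190}}{165} \approx -37037.0$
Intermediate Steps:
$u{\left(s \right)} = \frac{1}{21 + s^{2}}$ ($u{\left(s \right)} = \frac{1}{\left(s s + 12\right) + 9} = \frac{1}{\left(s^{2} + 12\right) + 9} = \frac{1}{\left(12 + s^{2}\right) + 9} = \frac{1}{21 + s^{2}}$)
$y{\left(d \right)} = \sqrt{49 + d}$
$y{\left(u{\left(-12 \right)} \right)} - 37044 = \sqrt{49 + \frac{1}{21 + \left(-12\right)^{2}}} - 37044 = \sqrt{49 + \frac{1}{21 + 144}} - 37044 = \sqrt{49 + \frac{1}{165}} - 37044 = \sqrt{\frac{8086}{165}} - 37044 = \frac{\sqrt{1334190}}{165} - 37044 = -37044 + \frac{\sqrt{1334190}}{165}$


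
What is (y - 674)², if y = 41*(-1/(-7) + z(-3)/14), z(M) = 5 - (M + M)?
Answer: 79263409/196 ≈ 4.0441e+5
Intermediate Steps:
z(M) = 5 - 2*M
y = 533/14 (y = 41*(-1/(-7) + (5 - 2*(-3))/14) = 41*(-1*(-⅐) + (5 + 6)*(1/14)) = 41*(⅐ + 11*(1/14)) = 41*(⅐ + 11/14) = 41*(13/14) = 533/14 ≈ 38.071)
(y - 674)² = (533/14 - 674)² = (-8903/14)² = 79263409/196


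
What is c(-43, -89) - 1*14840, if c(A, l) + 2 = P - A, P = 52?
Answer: -14747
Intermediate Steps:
c(A, l) = 50 - A (c(A, l) = -2 + (52 - A) = 50 - A)
c(-43, -89) - 1*14840 = (50 - 1*(-43)) - 1*14840 = (50 + 43) - 14840 = 93 - 14840 = -14747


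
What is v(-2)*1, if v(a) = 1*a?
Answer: -2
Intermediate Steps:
v(a) = a
v(-2)*1 = -2*1 = -2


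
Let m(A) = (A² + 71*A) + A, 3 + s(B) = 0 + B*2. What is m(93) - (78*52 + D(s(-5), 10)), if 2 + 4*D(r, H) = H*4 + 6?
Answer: 11278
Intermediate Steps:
s(B) = -3 + 2*B (s(B) = -3 + (0 + B*2) = -3 + (0 + 2*B) = -3 + 2*B)
D(r, H) = 1 + H (D(r, H) = -½ + (H*4 + 6)/4 = -½ + (4*H + 6)/4 = -½ + (6 + 4*H)/4 = -½ + (3/2 + H) = 1 + H)
m(A) = A² + 72*A
m(93) - (78*52 + D(s(-5), 10)) = 93*(72 + 93) - (78*52 + (1 + 10)) = 93*165 - (4056 + 11) = 15345 - 1*4067 = 15345 - 4067 = 11278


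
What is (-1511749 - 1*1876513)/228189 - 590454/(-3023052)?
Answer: -1684692851303/114971202138 ≈ -14.653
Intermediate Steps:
(-1511749 - 1*1876513)/228189 - 590454/(-3023052) = (-1511749 - 1876513)*(1/228189) - 590454*(-1/3023052) = -3388262*1/228189 + 98409/503842 = -3388262/228189 + 98409/503842 = -1684692851303/114971202138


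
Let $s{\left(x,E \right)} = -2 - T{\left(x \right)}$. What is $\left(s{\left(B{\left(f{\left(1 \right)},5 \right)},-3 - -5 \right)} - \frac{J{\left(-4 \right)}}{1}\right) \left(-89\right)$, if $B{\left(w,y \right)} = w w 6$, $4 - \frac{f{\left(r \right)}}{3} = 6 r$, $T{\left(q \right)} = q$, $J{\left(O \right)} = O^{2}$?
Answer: $20826$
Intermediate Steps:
$f{\left(r \right)} = 12 - 18 r$ ($f{\left(r \right)} = 12 - 3 \cdot 6 r = 12 - 18 r$)
$B{\left(w,y \right)} = 6 w^{2}$ ($B{\left(w,y \right)} = w^{2} \cdot 6 = 6 w^{2}$)
$s{\left(x,E \right)} = -2 - x$
$\left(s{\left(B{\left(f{\left(1 \right)},5 \right)},-3 - -5 \right)} - \frac{J{\left(-4 \right)}}{1}\right) \left(-89\right) = \left(\left(-2 - 6 \left(12 - 18\right)^{2}\right) - \frac{\left(-4\right)^{2}}{1}\right) \left(-89\right) = \left(\left(-2 - 6 \left(12 - 18\right)^{2}\right) - 16 \cdot 1\right) \left(-89\right) = \left(\left(-2 - 6 \left(-6\right)^{2}\right) - 16\right) \left(-89\right) = \left(\left(-2 - 6 \cdot 36\right) - 16\right) \left(-89\right) = \left(\left(-2 - 216\right) - 16\right) \left(-89\right) = \left(-218 - 16\right) \left(-89\right) = \left(-234\right) \left(-89\right) = 20826$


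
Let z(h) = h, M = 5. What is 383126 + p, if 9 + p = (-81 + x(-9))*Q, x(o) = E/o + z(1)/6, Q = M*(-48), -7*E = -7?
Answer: 1207631/3 ≈ 4.0254e+5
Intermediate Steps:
E = 1 (E = -⅐*(-7) = 1)
Q = -240 (Q = 5*(-48) = -240)
x(o) = ⅙ + 1/o (x(o) = 1/o + 1/6 = 1/o + 1*(⅙) = 1/o + ⅙ = ⅙ + 1/o)
p = 58253/3 (p = -9 + (-81 + (⅙)*(6 - 9)/(-9))*(-240) = -9 + (-81 + (⅙)*(-⅑)*(-3))*(-240) = -9 + (-81 + 1/18)*(-240) = -9 - 1457/18*(-240) = -9 + 58280/3 = 58253/3 ≈ 19418.)
383126 + p = 383126 + 58253/3 = 1207631/3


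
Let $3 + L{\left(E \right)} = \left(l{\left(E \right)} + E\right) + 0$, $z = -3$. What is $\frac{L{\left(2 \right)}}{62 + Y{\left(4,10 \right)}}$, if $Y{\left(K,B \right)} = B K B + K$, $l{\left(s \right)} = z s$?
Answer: $- \frac{7}{466} \approx -0.015021$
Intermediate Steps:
$l{\left(s \right)} = - 3 s$
$Y{\left(K,B \right)} = K + K B^{2}$ ($Y{\left(K,B \right)} = K B^{2} + K = K + K B^{2}$)
$L{\left(E \right)} = -3 - 2 E$ ($L{\left(E \right)} = -3 + \left(\left(- 3 E + E\right) + 0\right) = -3 + \left(- 2 E + 0\right) = -3 - 2 E$)
$\frac{L{\left(2 \right)}}{62 + Y{\left(4,10 \right)}} = \frac{-3 - 4}{62 + 4 \left(1 + 10^{2}\right)} = \frac{-3 - 4}{62 + 4 \left(1 + 100\right)} = - \frac{7}{62 + 4 \cdot 101} = - \frac{7}{62 + 404} = - \frac{7}{466}$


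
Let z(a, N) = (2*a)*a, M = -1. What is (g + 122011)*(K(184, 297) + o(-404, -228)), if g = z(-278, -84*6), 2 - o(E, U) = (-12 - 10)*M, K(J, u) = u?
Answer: 76612383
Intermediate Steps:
o(E, U) = -20 (o(E, U) = 2 - (-12 - 10)*(-1) = 2 - (-22)*(-1) = 2 - 1*22 = 2 - 22 = -20)
z(a, N) = 2*a**2
g = 154568 (g = 2*(-278)**2 = 2*77284 = 154568)
(g + 122011)*(K(184, 297) + o(-404, -228)) = (154568 + 122011)*(297 - 20) = 276579*277 = 76612383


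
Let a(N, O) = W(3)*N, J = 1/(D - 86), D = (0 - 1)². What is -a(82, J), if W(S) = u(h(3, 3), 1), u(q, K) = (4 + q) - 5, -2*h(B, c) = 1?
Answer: 123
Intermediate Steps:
h(B, c) = -½ (h(B, c) = -½*1 = -½)
u(q, K) = -1 + q
W(S) = -3/2 (W(S) = -1 - ½ = -3/2)
D = 1 (D = (-1)² = 1)
J = -1/85 (J = 1/(1 - 86) = 1/(-85) = -1/85 ≈ -0.011765)
a(N, O) = -3*N/2
-a(82, J) = -(-3)*82/2 = -1*(-123) = 123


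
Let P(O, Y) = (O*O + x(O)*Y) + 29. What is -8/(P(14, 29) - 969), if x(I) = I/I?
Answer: 8/715 ≈ 0.011189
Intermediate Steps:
x(I) = 1
P(O, Y) = 29 + Y + O**2 (P(O, Y) = (O*O + 1*Y) + 29 = (O**2 + Y) + 29 = (Y + O**2) + 29 = 29 + Y + O**2)
-8/(P(14, 29) - 969) = -8/((29 + 29 + 14**2) - 969) = -8/((29 + 29 + 196) - 969) = -8/(254 - 969) = -8/(-715) = -8*(-1/715) = 8/715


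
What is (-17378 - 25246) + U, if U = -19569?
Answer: -62193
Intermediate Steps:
(-17378 - 25246) + U = (-17378 - 25246) - 19569 = -42624 - 19569 = -62193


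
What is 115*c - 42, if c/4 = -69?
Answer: -31782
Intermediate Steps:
c = -276 (c = 4*(-69) = -276)
115*c - 42 = 115*(-276) - 42 = -31740 - 42 = -31782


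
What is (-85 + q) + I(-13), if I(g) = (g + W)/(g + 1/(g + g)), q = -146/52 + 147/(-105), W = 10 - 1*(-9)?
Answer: -1317221/14690 ≈ -89.668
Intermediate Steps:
W = 19 (W = 10 + 9 = 19)
q = -547/130 (q = -146*1/52 + 147*(-1/105) = -73/26 - 7/5 = -547/130 ≈ -4.2077)
I(g) = (19 + g)/(g + 1/(2*g)) (I(g) = (g + 19)/(g + 1/(g + g)) = (19 + g)/(g + 1/(2*g)))
(-85 + q) + I(-13) = (-85 - 547/130) + 2*(-13)*(19 - 13)/(1 + 2*(-13)**2) = -11597/130 + 2*(-13)*6/(1 + 2*169) = -11597/130 + 2*(-13)*6/(1 + 338) = -11597/130 + 2*(-13)*6/339 = -11597/130 + 2*(-13)*(1/339)*6 = -11597/130 - 52/113 = -1317221/14690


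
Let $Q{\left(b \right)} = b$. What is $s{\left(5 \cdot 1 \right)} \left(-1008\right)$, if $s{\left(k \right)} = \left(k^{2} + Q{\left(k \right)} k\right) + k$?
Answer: $-55440$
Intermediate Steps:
$s{\left(k \right)} = k + 2 k^{2}$ ($s{\left(k \right)} = \left(k^{2} + k k\right) + k = \left(k^{2} + k^{2}\right) + k = 2 k^{2} + k = k + 2 k^{2}$)
$s{\left(5 \cdot 1 \right)} \left(-1008\right) = 5 \cdot 1 \left(1 + 2 \cdot 5 \cdot 1\right) \left(-1008\right) = 5 \left(1 + 2 \cdot 5\right) \left(-1008\right) = 5 \left(1 + 10\right) \left(-1008\right) = 5 \cdot 11 \left(-1008\right) = 55 \left(-1008\right) = -55440$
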